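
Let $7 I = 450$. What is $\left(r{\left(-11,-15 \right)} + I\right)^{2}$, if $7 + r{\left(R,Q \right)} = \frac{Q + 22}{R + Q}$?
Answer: $\frac{107682129}{33124} \approx 3250.9$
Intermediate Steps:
$I = \frac{450}{7}$ ($I = \frac{1}{7} \cdot 450 = \frac{450}{7} \approx 64.286$)
$r{\left(R,Q \right)} = -7 + \frac{22 + Q}{Q + R}$ ($r{\left(R,Q \right)} = -7 + \frac{Q + 22}{R + Q} = -7 + \frac{22 + Q}{Q + R}$)
$\left(r{\left(-11,-15 \right)} + I\right)^{2} = \left(\frac{22 - -77 - -90}{-15 - 11} + \frac{450}{7}\right)^{2} = \left(\frac{22 + 77 + 90}{-26} + \frac{450}{7}\right)^{2} = \left(\left(- \frac{1}{26}\right) 189 + \frac{450}{7}\right)^{2} = \left(- \frac{189}{26} + \frac{450}{7}\right)^{2} = \left(\frac{10377}{182}\right)^{2} = \frac{107682129}{33124}$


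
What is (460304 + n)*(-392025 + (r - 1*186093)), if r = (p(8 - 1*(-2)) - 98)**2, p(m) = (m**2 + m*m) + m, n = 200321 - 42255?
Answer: -349733994380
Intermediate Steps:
n = 158066
p(m) = m + 2*m**2 (p(m) = (m**2 + m**2) + m = 2*m**2 + m = m + 2*m**2)
r = 12544 (r = ((8 - 1*(-2))*(1 + 2*(8 - 1*(-2))) - 98)**2 = ((8 + 2)*(1 + 2*(8 + 2)) - 98)**2 = (10*(1 + 2*10) - 98)**2 = (10*(1 + 20) - 98)**2 = (10*21 - 98)**2 = (210 - 98)**2 = 112**2 = 12544)
(460304 + n)*(-392025 + (r - 1*186093)) = (460304 + 158066)*(-392025 + (12544 - 1*186093)) = 618370*(-392025 + (12544 - 186093)) = 618370*(-392025 - 173549) = 618370*(-565574) = -349733994380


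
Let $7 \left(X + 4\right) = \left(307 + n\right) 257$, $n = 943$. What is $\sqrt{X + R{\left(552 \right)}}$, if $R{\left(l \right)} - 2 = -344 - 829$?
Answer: $\frac{5 \sqrt{87647}}{7} \approx 211.47$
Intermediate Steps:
$R{\left(l \right)} = -1171$ ($R{\left(l \right)} = 2 - 1173 = -1171$)
$X = \frac{321222}{7}$ ($X = -4 + \frac{\left(307 + 943\right) 257}{7} = -4 + \frac{1250 \cdot 257}{7} = -4 + \frac{1}{7} \cdot 321250 = -4 + \frac{321250}{7} = \frac{321222}{7} \approx 45889.0$)
$\sqrt{X + R{\left(552 \right)}} = \sqrt{\frac{321222}{7} - 1171} = \sqrt{\frac{313025}{7}} = \frac{5 \sqrt{87647}}{7}$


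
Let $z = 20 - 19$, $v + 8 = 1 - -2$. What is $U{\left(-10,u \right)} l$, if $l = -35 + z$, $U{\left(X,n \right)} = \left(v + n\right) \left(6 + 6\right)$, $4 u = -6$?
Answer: $2652$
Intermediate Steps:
$u = - \frac{3}{2}$ ($u = \frac{1}{4} \left(-6\right) = - \frac{3}{2} \approx -1.5$)
$v = -5$ ($v = -8 + \left(1 - -2\right) = -8 + \left(1 + 2\right) = -8 + 3 = -5$)
$z = 1$ ($z = 20 - 19 = 1$)
$U{\left(X,n \right)} = -60 + 12 n$ ($U{\left(X,n \right)} = \left(-5 + n\right) \left(6 + 6\right) = \left(-5 + n\right) 12 = -60 + 12 n$)
$l = -34$ ($l = -35 + 1 = -34$)
$U{\left(-10,u \right)} l = \left(-60 + 12 \left(- \frac{3}{2}\right)\right) \left(-34\right) = \left(-60 - 18\right) \left(-34\right) = \left(-78\right) \left(-34\right) = 2652$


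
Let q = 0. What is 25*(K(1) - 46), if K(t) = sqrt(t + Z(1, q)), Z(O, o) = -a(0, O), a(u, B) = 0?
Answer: -1125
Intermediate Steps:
Z(O, o) = 0 (Z(O, o) = -1*0 = 0)
K(t) = sqrt(t) (K(t) = sqrt(t + 0) = sqrt(t))
25*(K(1) - 46) = 25*(sqrt(1) - 46) = 25*(1 - 46) = 25*(-45) = -1125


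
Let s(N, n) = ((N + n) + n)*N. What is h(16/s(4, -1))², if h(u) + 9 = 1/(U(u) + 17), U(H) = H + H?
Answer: 35344/441 ≈ 80.145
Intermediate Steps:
U(H) = 2*H
s(N, n) = N*(N + 2*n) (s(N, n) = (N + 2*n)*N = N*(N + 2*n))
h(u) = -9 + 1/(17 + 2*u) (h(u) = -9 + 1/(2*u + 17) = -9 + 1/(17 + 2*u))
h(16/s(4, -1))² = (2*(-76 - 144/(4*(4 + 2*(-1))))/(17 + 2*(16/((4*(4 + 2*(-1)))))))² = (2*(-76 - 144/(4*(4 - 2)))/(17 + 2*(16/((4*(4 - 2))))))² = (2*(-76 - 144/(4*2))/(17 + 2*(16/((4*2)))))² = (2*(-76 - 144/8)/(17 + 2*(16/8)))² = (2*(-76 - 144/8)/(17 + 2*(16*(⅛))))² = (2*(-76 - 9*2)/(17 + 2*2))² = (2*(-76 - 18)/(17 + 4))² = (2*(-94)/21)² = (2*(1/21)*(-94))² = (-188/21)² = 35344/441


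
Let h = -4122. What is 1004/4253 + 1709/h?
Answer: -3129889/17530866 ≈ -0.17854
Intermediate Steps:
1004/4253 + 1709/h = 1004/4253 + 1709/(-4122) = 1004*(1/4253) + 1709*(-1/4122) = 1004/4253 - 1709/4122 = -3129889/17530866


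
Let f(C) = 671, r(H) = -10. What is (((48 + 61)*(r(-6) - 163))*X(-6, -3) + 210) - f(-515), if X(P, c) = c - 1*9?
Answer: 225823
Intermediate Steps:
X(P, c) = -9 + c (X(P, c) = c - 9 = -9 + c)
(((48 + 61)*(r(-6) - 163))*X(-6, -3) + 210) - f(-515) = (((48 + 61)*(-10 - 163))*(-9 - 3) + 210) - 1*671 = ((109*(-173))*(-12) + 210) - 671 = (-18857*(-12) + 210) - 671 = (226284 + 210) - 671 = 226494 - 671 = 225823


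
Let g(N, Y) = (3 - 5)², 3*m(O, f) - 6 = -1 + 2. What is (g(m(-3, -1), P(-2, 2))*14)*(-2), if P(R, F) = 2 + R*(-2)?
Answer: -112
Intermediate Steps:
m(O, f) = 7/3 (m(O, f) = 2 + (-1 + 2)/3 = 2 + (⅓)*1 = 2 + ⅓ = 7/3)
P(R, F) = 2 - 2*R
g(N, Y) = 4 (g(N, Y) = (-2)² = 4)
(g(m(-3, -1), P(-2, 2))*14)*(-2) = (4*14)*(-2) = 56*(-2) = -112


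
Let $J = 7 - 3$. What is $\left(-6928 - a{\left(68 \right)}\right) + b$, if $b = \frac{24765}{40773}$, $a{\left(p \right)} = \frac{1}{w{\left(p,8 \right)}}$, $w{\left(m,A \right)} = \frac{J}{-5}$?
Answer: $- \frac{376532817}{54364} \approx -6926.1$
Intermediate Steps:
$J = 4$ ($J = 7 - 3 = 4$)
$w{\left(m,A \right)} = - \frac{4}{5}$ ($w{\left(m,A \right)} = \frac{4}{-5} = 4 \left(- \frac{1}{5}\right) = - \frac{4}{5}$)
$a{\left(p \right)} = - \frac{5}{4}$ ($a{\left(p \right)} = \frac{1}{- \frac{4}{5}} = - \frac{5}{4}$)
$b = \frac{8255}{13591}$ ($b = 24765 \cdot \frac{1}{40773} = \frac{8255}{13591} \approx 0.60739$)
$\left(-6928 - a{\left(68 \right)}\right) + b = \left(-6928 - - \frac{5}{4}\right) + \frac{8255}{13591} = \left(-6928 + \frac{5}{4}\right) + \frac{8255}{13591} = - \frac{27707}{4} + \frac{8255}{13591} = - \frac{376532817}{54364}$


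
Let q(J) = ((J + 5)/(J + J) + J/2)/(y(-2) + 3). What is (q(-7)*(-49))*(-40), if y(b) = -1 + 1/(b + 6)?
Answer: -26320/9 ≈ -2924.4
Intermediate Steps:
y(b) = -1 + 1/(6 + b)
q(J) = 2*J/9 + 2*(5 + J)/(9*J) (q(J) = ((J + 5)/(J + J) + J/2)/((-5 - 1*(-2))/(6 - 2) + 3) = ((5 + J)/((2*J)) + J*(½))/((-5 + 2)/4 + 3) = ((5 + J)*(1/(2*J)) + J/2)/((¼)*(-3) + 3) = ((5 + J)/(2*J) + J/2)/(-¾ + 3) = (J/2 + (5 + J)/(2*J))/(9/4) = (J/2 + (5 + J)/(2*J))*(4/9) = 2*J/9 + 2*(5 + J)/(9*J))
(q(-7)*(-49))*(-40) = (((2/9)*(5 - 7 + (-7)²)/(-7))*(-49))*(-40) = (((2/9)*(-⅐)*(5 - 7 + 49))*(-49))*(-40) = (((2/9)*(-⅐)*47)*(-49))*(-40) = -94/63*(-49)*(-40) = (658/9)*(-40) = -26320/9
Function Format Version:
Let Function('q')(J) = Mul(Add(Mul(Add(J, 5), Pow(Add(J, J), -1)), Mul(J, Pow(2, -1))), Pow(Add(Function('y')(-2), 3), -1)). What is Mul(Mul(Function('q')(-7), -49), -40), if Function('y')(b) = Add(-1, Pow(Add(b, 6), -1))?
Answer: Rational(-26320, 9) ≈ -2924.4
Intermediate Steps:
Function('y')(b) = Add(-1, Pow(Add(6, b), -1))
Function('q')(J) = Add(Mul(Rational(2, 9), J), Mul(Rational(2, 9), Pow(J, -1), Add(5, J))) (Function('q')(J) = Mul(Add(Mul(Add(J, 5), Pow(Add(J, J), -1)), Mul(J, Pow(2, -1))), Pow(Add(Mul(Pow(Add(6, -2), -1), Add(-5, Mul(-1, -2))), 3), -1)) = Mul(Add(Mul(Add(5, J), Pow(Mul(2, J), -1)), Mul(J, Rational(1, 2))), Pow(Add(Mul(Pow(4, -1), Add(-5, 2)), 3), -1)) = Mul(Add(Mul(Add(5, J), Mul(Rational(1, 2), Pow(J, -1))), Mul(Rational(1, 2), J)), Pow(Add(Mul(Rational(1, 4), -3), 3), -1)) = Mul(Add(Mul(Rational(1, 2), Pow(J, -1), Add(5, J)), Mul(Rational(1, 2), J)), Pow(Add(Rational(-3, 4), 3), -1)) = Mul(Add(Mul(Rational(1, 2), J), Mul(Rational(1, 2), Pow(J, -1), Add(5, J))), Pow(Rational(9, 4), -1)) = Mul(Add(Mul(Rational(1, 2), J), Mul(Rational(1, 2), Pow(J, -1), Add(5, J))), Rational(4, 9)) = Add(Mul(Rational(2, 9), J), Mul(Rational(2, 9), Pow(J, -1), Add(5, J))))
Mul(Mul(Function('q')(-7), -49), -40) = Mul(Mul(Mul(Rational(2, 9), Pow(-7, -1), Add(5, -7, Pow(-7, 2))), -49), -40) = Mul(Mul(Mul(Rational(2, 9), Rational(-1, 7), Add(5, -7, 49)), -49), -40) = Mul(Mul(Mul(Rational(2, 9), Rational(-1, 7), 47), -49), -40) = Mul(Mul(Rational(-94, 63), -49), -40) = Mul(Rational(658, 9), -40) = Rational(-26320, 9)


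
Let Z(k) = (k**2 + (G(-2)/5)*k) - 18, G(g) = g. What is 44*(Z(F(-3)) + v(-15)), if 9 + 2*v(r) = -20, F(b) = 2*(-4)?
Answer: 7634/5 ≈ 1526.8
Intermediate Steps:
F(b) = -8
v(r) = -29/2 (v(r) = -9/2 + (1/2)*(-20) = -9/2 - 10 = -29/2)
Z(k) = -18 + k**2 - 2*k/5 (Z(k) = (k**2 + (-2/5)*k) - 18 = (k**2 + (-2*1/5)*k) - 18 = (k**2 - 2*k/5) - 18 = -18 + k**2 - 2*k/5)
44*(Z(F(-3)) + v(-15)) = 44*((-18 + (-8)**2 - 2/5*(-8)) - 29/2) = 44*((-18 + 64 + 16/5) - 29/2) = 44*(246/5 - 29/2) = 44*(347/10) = 7634/5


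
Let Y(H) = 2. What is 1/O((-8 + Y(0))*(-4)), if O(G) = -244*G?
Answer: -1/5856 ≈ -0.00017076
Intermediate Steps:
1/O((-8 + Y(0))*(-4)) = 1/(-244*(-8 + 2)*(-4)) = 1/(-(-1464)*(-4)) = 1/(-244*24) = 1/(-5856) = -1/5856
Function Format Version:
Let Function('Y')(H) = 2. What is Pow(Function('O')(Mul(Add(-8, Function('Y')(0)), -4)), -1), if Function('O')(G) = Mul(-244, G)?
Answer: Rational(-1, 5856) ≈ -0.00017076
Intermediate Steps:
Pow(Function('O')(Mul(Add(-8, Function('Y')(0)), -4)), -1) = Pow(Mul(-244, Mul(Add(-8, 2), -4)), -1) = Pow(Mul(-244, Mul(-6, -4)), -1) = Pow(Mul(-244, 24), -1) = Pow(-5856, -1) = Rational(-1, 5856)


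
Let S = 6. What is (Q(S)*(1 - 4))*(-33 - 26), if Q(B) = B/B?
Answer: 177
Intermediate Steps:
Q(B) = 1
(Q(S)*(1 - 4))*(-33 - 26) = (1*(1 - 4))*(-33 - 26) = (1*(-3))*(-59) = -3*(-59) = 177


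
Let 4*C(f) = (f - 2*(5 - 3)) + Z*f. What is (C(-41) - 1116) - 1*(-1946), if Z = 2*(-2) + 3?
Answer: 829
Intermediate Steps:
Z = -1 (Z = -4 + 3 = -1)
C(f) = -1 (C(f) = ((f - 2*(5 - 3)) - f)/4 = ((f - 2*2) - f)/4 = ((f - 4) - f)/4 = ((-4 + f) - f)/4 = (¼)*(-4) = -1)
(C(-41) - 1116) - 1*(-1946) = (-1 - 1116) - 1*(-1946) = -1117 + 1946 = 829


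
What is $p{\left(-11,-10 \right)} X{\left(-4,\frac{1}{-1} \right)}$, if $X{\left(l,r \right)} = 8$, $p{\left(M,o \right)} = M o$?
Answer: $880$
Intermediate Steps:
$p{\left(-11,-10 \right)} X{\left(-4,\frac{1}{-1} \right)} = \left(-11\right) \left(-10\right) 8 = 110 \cdot 8 = 880$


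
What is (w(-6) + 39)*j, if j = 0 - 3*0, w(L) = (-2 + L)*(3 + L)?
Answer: 0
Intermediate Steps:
j = 0 (j = 0 + 0 = 0)
(w(-6) + 39)*j = ((-6 - 6 + (-6)²) + 39)*0 = ((-6 - 6 + 36) + 39)*0 = (24 + 39)*0 = 63*0 = 0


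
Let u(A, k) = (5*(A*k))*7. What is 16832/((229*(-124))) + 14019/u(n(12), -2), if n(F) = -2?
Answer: 98931761/993860 ≈ 99.543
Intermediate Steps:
u(A, k) = 35*A*k (u(A, k) = (5*A*k)*7 = 35*A*k)
16832/((229*(-124))) + 14019/u(n(12), -2) = 16832/((229*(-124))) + 14019/((35*(-2)*(-2))) = 16832/(-28396) + 14019/140 = 16832*(-1/28396) + 14019*(1/140) = -4208/7099 + 14019/140 = 98931761/993860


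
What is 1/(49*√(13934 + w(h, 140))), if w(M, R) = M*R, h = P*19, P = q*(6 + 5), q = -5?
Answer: -I*√132366/6485934 ≈ -5.6094e-5*I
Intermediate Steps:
P = -55 (P = -5*(6 + 5) = -5*11 = -55)
h = -1045 (h = -55*19 = -1045)
1/(49*√(13934 + w(h, 140))) = 1/(49*√(13934 - 1045*140)) = 1/(49*√(13934 - 146300)) = 1/(49*√(-132366)) = 1/(49*(I*√132366)) = 1/(49*I*√132366) = -I*√132366/6485934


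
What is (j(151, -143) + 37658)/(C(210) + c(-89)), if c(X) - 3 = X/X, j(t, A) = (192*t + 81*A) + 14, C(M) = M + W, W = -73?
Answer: 55081/141 ≈ 390.65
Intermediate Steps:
C(M) = -73 + M (C(M) = M - 73 = -73 + M)
j(t, A) = 14 + 81*A + 192*t (j(t, A) = (81*A + 192*t) + 14 = 14 + 81*A + 192*t)
c(X) = 4 (c(X) = 3 + X/X = 3 + 1 = 4)
(j(151, -143) + 37658)/(C(210) + c(-89)) = ((14 + 81*(-143) + 192*151) + 37658)/((-73 + 210) + 4) = ((14 - 11583 + 28992) + 37658)/(137 + 4) = (17423 + 37658)/141 = 55081*(1/141) = 55081/141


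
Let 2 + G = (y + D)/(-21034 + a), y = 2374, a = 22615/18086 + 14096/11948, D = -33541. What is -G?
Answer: 588640864544/1136186013919 ≈ 0.51808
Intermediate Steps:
a = 131286069/54022882 (a = 22615*(1/18086) + 14096*(1/11948) = 22615/18086 + 3524/2987 = 131286069/54022882 ≈ 2.4302)
G = -588640864544/1136186013919 (G = -2 + (2374 - 33541)/(-21034 + 131286069/54022882) = -2 - 31167/(-1136186013919/54022882) = -2 - 31167*(-54022882/1136186013919) = -2 + 1683731163294/1136186013919 = -588640864544/1136186013919 ≈ -0.51808)
-G = -1*(-588640864544/1136186013919) = 588640864544/1136186013919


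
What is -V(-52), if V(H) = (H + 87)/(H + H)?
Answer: 35/104 ≈ 0.33654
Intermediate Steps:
V(H) = (87 + H)/(2*H) (V(H) = (87 + H)/((2*H)) = (87 + H)*(1/(2*H)) = (87 + H)/(2*H))
-V(-52) = -(87 - 52)/(2*(-52)) = -(-1)*35/(2*52) = -1*(-35/104) = 35/104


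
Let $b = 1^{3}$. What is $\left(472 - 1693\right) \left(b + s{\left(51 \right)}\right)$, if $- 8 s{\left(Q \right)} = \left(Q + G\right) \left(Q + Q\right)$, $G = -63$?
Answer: $-188034$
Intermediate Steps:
$b = 1$
$s{\left(Q \right)} = - \frac{Q \left(-63 + Q\right)}{4}$ ($s{\left(Q \right)} = - \frac{\left(Q - 63\right) \left(Q + Q\right)}{8} = - \frac{\left(-63 + Q\right) 2 Q}{8} = - \frac{2 Q \left(-63 + Q\right)}{8} = - \frac{Q \left(-63 + Q\right)}{4}$)
$\left(472 - 1693\right) \left(b + s{\left(51 \right)}\right) = \left(472 - 1693\right) \left(1 + \frac{1}{4} \cdot 51 \left(63 - 51\right)\right) = - 1221 \left(1 + \frac{1}{4} \cdot 51 \left(63 - 51\right)\right) = - 1221 \left(1 + \frac{1}{4} \cdot 51 \cdot 12\right) = - 1221 \left(1 + 153\right) = \left(-1221\right) 154 = -188034$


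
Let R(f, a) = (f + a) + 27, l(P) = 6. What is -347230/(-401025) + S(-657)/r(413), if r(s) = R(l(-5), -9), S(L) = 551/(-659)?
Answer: 351388327/422840760 ≈ 0.83102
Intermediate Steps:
S(L) = -551/659 (S(L) = 551*(-1/659) = -551/659)
R(f, a) = 27 + a + f (R(f, a) = (a + f) + 27 = 27 + a + f)
r(s) = 24 (r(s) = 27 - 9 + 6 = 24)
-347230/(-401025) + S(-657)/r(413) = -347230/(-401025) - 551/659/24 = -347230*(-1/401025) - 551/659*1/24 = 69446/80205 - 551/15816 = 351388327/422840760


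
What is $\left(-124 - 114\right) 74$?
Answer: $-17612$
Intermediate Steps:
$\left(-124 - 114\right) 74 = \left(-238\right) 74 = -17612$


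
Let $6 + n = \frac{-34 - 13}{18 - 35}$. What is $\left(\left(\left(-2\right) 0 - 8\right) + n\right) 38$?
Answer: $- \frac{7258}{17} \approx -426.94$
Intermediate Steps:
$n = - \frac{55}{17}$ ($n = -6 + \frac{-34 - 13}{18 - 35} = -6 - \frac{47}{-17} = -6 - - \frac{47}{17} = -6 + \frac{47}{17} = - \frac{55}{17} \approx -3.2353$)
$\left(\left(\left(-2\right) 0 - 8\right) + n\right) 38 = \left(\left(\left(-2\right) 0 - 8\right) - \frac{55}{17}\right) 38 = \left(\left(0 - 8\right) - \frac{55}{17}\right) 38 = \left(-8 - \frac{55}{17}\right) 38 = \left(- \frac{191}{17}\right) 38 = - \frac{7258}{17}$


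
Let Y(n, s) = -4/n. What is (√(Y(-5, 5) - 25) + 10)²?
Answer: 379/5 + 44*I*√5 ≈ 75.8 + 98.387*I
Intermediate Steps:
(√(Y(-5, 5) - 25) + 10)² = (√(-4/(-5) - 25) + 10)² = (√(-4*(-⅕) - 25) + 10)² = (√(⅘ - 25) + 10)² = (√(-121/5) + 10)² = (11*I*√5/5 + 10)² = (10 + 11*I*√5/5)²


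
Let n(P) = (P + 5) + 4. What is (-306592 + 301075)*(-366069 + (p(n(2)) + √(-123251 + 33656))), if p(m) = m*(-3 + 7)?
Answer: 2019359925 - 16551*I*√9955 ≈ 2.0194e+9 - 1.6514e+6*I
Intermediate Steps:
n(P) = 9 + P (n(P) = (5 + P) + 4 = 9 + P)
p(m) = 4*m (p(m) = m*4 = 4*m)
(-306592 + 301075)*(-366069 + (p(n(2)) + √(-123251 + 33656))) = (-306592 + 301075)*(-366069 + (4*(9 + 2) + √(-123251 + 33656))) = -5517*(-366069 + (4*11 + √(-89595))) = -5517*(-366069 + (44 + 3*I*√9955)) = -5517*(-366025 + 3*I*√9955) = 2019359925 - 16551*I*√9955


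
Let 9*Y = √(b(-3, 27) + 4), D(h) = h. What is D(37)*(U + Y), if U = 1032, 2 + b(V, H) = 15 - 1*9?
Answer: 38184 + 74*√2/9 ≈ 38196.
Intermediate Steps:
b(V, H) = 4 (b(V, H) = -2 + (15 - 1*9) = -2 + (15 - 9) = -2 + 6 = 4)
Y = 2*√2/9 (Y = √(4 + 4)/9 = √8/9 = (2*√2)/9 = 2*√2/9 ≈ 0.31427)
D(37)*(U + Y) = 37*(1032 + 2*√2/9) = 38184 + 74*√2/9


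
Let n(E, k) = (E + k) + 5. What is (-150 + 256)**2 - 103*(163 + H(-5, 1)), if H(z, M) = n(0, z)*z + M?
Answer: -5656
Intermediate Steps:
n(E, k) = 5 + E + k
H(z, M) = M + z*(5 + z) (H(z, M) = (5 + 0 + z)*z + M = (5 + z)*z + M = z*(5 + z) + M = M + z*(5 + z))
(-150 + 256)**2 - 103*(163 + H(-5, 1)) = (-150 + 256)**2 - 103*(163 + (1 - 5*(5 - 5))) = 106**2 - 103*(163 + (1 - 5*0)) = 11236 - 103*(163 + (1 + 0)) = 11236 - 103*(163 + 1) = 11236 - 103*164 = 11236 - 16892 = -5656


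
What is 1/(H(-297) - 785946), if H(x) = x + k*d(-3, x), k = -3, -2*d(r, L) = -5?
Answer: -2/1572501 ≈ -1.2719e-6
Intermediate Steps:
d(r, L) = 5/2 (d(r, L) = -½*(-5) = 5/2)
H(x) = -15/2 + x (H(x) = x - 3*5/2 = x - 15/2 = -15/2 + x)
1/(H(-297) - 785946) = 1/((-15/2 - 297) - 785946) = 1/(-609/2 - 785946) = 1/(-1572501/2) = -2/1572501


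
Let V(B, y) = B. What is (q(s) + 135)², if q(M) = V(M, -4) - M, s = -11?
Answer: 18225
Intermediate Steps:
q(M) = 0 (q(M) = M - M = 0)
(q(s) + 135)² = (0 + 135)² = 135² = 18225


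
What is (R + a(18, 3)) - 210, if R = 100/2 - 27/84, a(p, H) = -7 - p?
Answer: -5189/28 ≈ -185.32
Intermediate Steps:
R = 1391/28 (R = 100*(½) - 27*1/84 = 50 - 9/28 = 1391/28 ≈ 49.679)
(R + a(18, 3)) - 210 = (1391/28 + (-7 - 1*18)) - 210 = (1391/28 + (-7 - 18)) - 210 = (1391/28 - 25) - 210 = 691/28 - 210 = -5189/28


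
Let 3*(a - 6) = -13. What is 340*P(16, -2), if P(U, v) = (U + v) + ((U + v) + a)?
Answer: 30260/3 ≈ 10087.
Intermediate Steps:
a = 5/3 (a = 6 + (⅓)*(-13) = 6 - 13/3 = 5/3 ≈ 1.6667)
P(U, v) = 5/3 + 2*U + 2*v (P(U, v) = (U + v) + ((U + v) + 5/3) = (U + v) + (5/3 + U + v) = 5/3 + 2*U + 2*v)
340*P(16, -2) = 340*(5/3 + 2*16 + 2*(-2)) = 340*(5/3 + 32 - 4) = 340*(89/3) = 30260/3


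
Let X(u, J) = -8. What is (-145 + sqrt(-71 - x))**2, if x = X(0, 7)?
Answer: 20962 - 870*I*sqrt(7) ≈ 20962.0 - 2301.8*I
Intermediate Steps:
x = -8
(-145 + sqrt(-71 - x))**2 = (-145 + sqrt(-71 - 1*(-8)))**2 = (-145 + sqrt(-71 + 8))**2 = (-145 + sqrt(-63))**2 = (-145 + 3*I*sqrt(7))**2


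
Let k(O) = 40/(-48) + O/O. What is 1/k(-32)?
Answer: 6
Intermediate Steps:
k(O) = 1/6 (k(O) = 40*(-1/48) + 1 = -5/6 + 1 = 1/6)
1/k(-32) = 1/(1/6) = 6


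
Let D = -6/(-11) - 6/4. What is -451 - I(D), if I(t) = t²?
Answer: -218725/484 ≈ -451.91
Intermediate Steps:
D = -21/22 (D = -6*(-1/11) - 6*¼ = 6/11 - 3/2 = -21/22 ≈ -0.95455)
-451 - I(D) = -451 - (-21/22)² = -451 - 1*441/484 = -451 - 441/484 = -218725/484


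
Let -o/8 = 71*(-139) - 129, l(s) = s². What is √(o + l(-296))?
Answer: 20*√419 ≈ 409.39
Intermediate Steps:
o = 79984 (o = -8*(71*(-139) - 129) = -8*(-9869 - 129) = -8*(-9998) = 79984)
√(o + l(-296)) = √(79984 + (-296)²) = √(79984 + 87616) = √167600 = 20*√419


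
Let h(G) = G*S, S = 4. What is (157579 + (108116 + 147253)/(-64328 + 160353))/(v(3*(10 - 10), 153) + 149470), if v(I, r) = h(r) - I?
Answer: 328951714/313296175 ≈ 1.0500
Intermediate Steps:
h(G) = 4*G (h(G) = G*4 = 4*G)
v(I, r) = -I + 4*r (v(I, r) = 4*r - I = -I + 4*r)
(157579 + (108116 + 147253)/(-64328 + 160353))/(v(3*(10 - 10), 153) + 149470) = (157579 + (108116 + 147253)/(-64328 + 160353))/((-3*(10 - 10) + 4*153) + 149470) = (157579 + 255369/96025)/((-3*0 + 612) + 149470) = (157579 + 255369*(1/96025))/((-1*0 + 612) + 149470) = (157579 + 11103/4175)/((0 + 612) + 149470) = 657903428/(4175*(612 + 149470)) = (657903428/4175)/150082 = (657903428/4175)*(1/150082) = 328951714/313296175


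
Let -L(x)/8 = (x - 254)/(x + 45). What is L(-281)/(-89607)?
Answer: 1070/5286813 ≈ 0.00020239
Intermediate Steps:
L(x) = -8*(-254 + x)/(45 + x) (L(x) = -8*(x - 254)/(x + 45) = -8*(-254 + x)/(45 + x))
L(-281)/(-89607) = (8*(254 - 1*(-281))/(45 - 281))/(-89607) = (8*(254 + 281)/(-236))*(-1/89607) = (8*(-1/236)*535)*(-1/89607) = -1070/59*(-1/89607) = 1070/5286813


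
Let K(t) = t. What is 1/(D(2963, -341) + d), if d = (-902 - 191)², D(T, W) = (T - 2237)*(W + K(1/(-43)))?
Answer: 43/40723843 ≈ 1.0559e-6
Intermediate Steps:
D(T, W) = (-2237 + T)*(-1/43 + W) (D(T, W) = (T - 2237)*(W + 1/(-43)) = (-2237 + T)*(W - 1/43) = (-2237 + T)*(-1/43 + W))
d = 1194649 (d = (-1093)² = 1194649)
1/(D(2963, -341) + d) = 1/((2237/43 - 2237*(-341) - 1/43*2963 + 2963*(-341)) + 1194649) = 1/((2237/43 + 762817 - 2963/43 - 1010383) + 1194649) = 1/(-10646064/43 + 1194649) = 1/(40723843/43) = 43/40723843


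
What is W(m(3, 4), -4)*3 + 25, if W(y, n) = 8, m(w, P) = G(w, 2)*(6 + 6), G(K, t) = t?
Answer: 49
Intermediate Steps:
m(w, P) = 24 (m(w, P) = 2*(6 + 6) = 2*12 = 24)
W(m(3, 4), -4)*3 + 25 = 8*3 + 25 = 24 + 25 = 49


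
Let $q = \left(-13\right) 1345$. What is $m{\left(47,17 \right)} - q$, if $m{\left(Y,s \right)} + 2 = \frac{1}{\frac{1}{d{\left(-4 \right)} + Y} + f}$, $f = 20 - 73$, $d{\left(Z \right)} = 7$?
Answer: $\frac{50018809}{2861} \approx 17483.0$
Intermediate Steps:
$f = -53$
$m{\left(Y,s \right)} = -2 + \frac{1}{-53 + \frac{1}{7 + Y}}$ ($m{\left(Y,s \right)} = -2 + \frac{1}{\frac{1}{7 + Y} - 53} = -2 + \frac{1}{-53 + \frac{1}{7 + Y}}$)
$q = -17485$
$m{\left(47,17 \right)} - q = \frac{747 + 107 \cdot 47}{-370 - 2491} - -17485 = \frac{747 + 5029}{-370 - 2491} + 17485 = \frac{1}{-2861} \cdot 5776 + 17485 = \left(- \frac{1}{2861}\right) 5776 + 17485 = - \frac{5776}{2861} + 17485 = \frac{50018809}{2861}$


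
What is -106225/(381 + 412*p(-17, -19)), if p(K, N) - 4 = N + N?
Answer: 106225/13627 ≈ 7.7952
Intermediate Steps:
p(K, N) = 4 + 2*N (p(K, N) = 4 + (N + N) = 4 + 2*N)
-106225/(381 + 412*p(-17, -19)) = -106225/(381 + 412*(4 + 2*(-19))) = -106225/(381 + 412*(4 - 38)) = -106225/(381 + 412*(-34)) = -106225/(381 - 14008) = -106225/(-13627) = -106225*(-1/13627) = 106225/13627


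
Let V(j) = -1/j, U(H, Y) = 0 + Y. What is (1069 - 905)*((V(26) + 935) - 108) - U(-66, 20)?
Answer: 1762822/13 ≈ 1.3560e+5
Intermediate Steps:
U(H, Y) = Y
(1069 - 905)*((V(26) + 935) - 108) - U(-66, 20) = (1069 - 905)*((-1/26 + 935) - 108) - 1*20 = 164*((-1*1/26 + 935) - 108) - 20 = 164*((-1/26 + 935) - 108) - 20 = 164*(24309/26 - 108) - 20 = 164*(21501/26) - 20 = 1763082/13 - 20 = 1762822/13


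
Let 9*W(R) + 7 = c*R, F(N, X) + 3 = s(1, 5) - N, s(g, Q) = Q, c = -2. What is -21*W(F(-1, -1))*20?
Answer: 1820/3 ≈ 606.67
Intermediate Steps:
F(N, X) = 2 - N (F(N, X) = -3 + (5 - N) = 2 - N)
W(R) = -7/9 - 2*R/9 (W(R) = -7/9 + (-2*R)/9 = -7/9 - 2*R/9)
-21*W(F(-1, -1))*20 = -21*(-7/9 - 2*(2 - 1*(-1))/9)*20 = -21*(-7/9 - 2*(2 + 1)/9)*20 = -21*(-7/9 - 2/9*3)*20 = -21*(-7/9 - ⅔)*20 = -21*(-13/9)*20 = (91/3)*20 = 1820/3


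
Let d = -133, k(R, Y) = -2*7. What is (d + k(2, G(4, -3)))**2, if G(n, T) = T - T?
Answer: 21609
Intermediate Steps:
G(n, T) = 0
k(R, Y) = -14
(d + k(2, G(4, -3)))**2 = (-133 - 14)**2 = (-147)**2 = 21609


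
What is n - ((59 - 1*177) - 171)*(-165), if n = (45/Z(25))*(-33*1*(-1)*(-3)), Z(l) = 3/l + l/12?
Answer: -32856285/661 ≈ -49707.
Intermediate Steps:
Z(l) = 3/l + l/12 (Z(l) = 3/l + l*(1/12) = 3/l + l/12)
n = -1336500/661 (n = (45/(3/25 + (1/12)*25))*(-33*1*(-1)*(-3)) = (45/(3*(1/25) + 25/12))*(-(-33)*(-3)) = (45/(3/25 + 25/12))*(-33*3) = (45/(661/300))*(-99) = (45*(300/661))*(-99) = (13500/661)*(-99) = -1336500/661 ≈ -2021.9)
n - ((59 - 1*177) - 171)*(-165) = -1336500/661 - ((59 - 1*177) - 171)*(-165) = -1336500/661 - ((59 - 177) - 171)*(-165) = -1336500/661 - (-118 - 171)*(-165) = -1336500/661 - (-289)*(-165) = -1336500/661 - 1*47685 = -1336500/661 - 47685 = -32856285/661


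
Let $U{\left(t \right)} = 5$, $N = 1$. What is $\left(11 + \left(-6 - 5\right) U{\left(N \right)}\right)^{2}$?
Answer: $1936$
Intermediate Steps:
$\left(11 + \left(-6 - 5\right) U{\left(N \right)}\right)^{2} = \left(11 + \left(-6 - 5\right) 5\right)^{2} = \left(11 - 55\right)^{2} = \left(-44\right)^{2} = 1936$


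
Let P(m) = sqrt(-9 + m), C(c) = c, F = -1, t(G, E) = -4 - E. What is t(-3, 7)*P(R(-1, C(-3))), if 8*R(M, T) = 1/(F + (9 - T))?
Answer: -I*sqrt(17402)/4 ≈ -32.979*I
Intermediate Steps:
R(M, T) = 1/(8*(8 - T)) (R(M, T) = 1/(8*(-1 + (9 - T))) = 1/(8*(8 - T)))
t(-3, 7)*P(R(-1, C(-3))) = (-4 - 1*7)*sqrt(-9 - 1/(-64 + 8*(-3))) = (-4 - 7)*sqrt(-9 - 1/(-64 - 24)) = -11*sqrt(-9 - 1/(-88)) = -11*sqrt(-9 - 1*(-1/88)) = -11*sqrt(-9 + 1/88) = -I*sqrt(17402)/4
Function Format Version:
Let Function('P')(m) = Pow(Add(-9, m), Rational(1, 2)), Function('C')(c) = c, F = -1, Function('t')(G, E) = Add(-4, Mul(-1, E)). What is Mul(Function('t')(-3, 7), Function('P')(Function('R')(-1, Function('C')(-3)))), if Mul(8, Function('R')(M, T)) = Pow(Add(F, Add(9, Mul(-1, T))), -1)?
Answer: Mul(Rational(-1, 4), I, Pow(17402, Rational(1, 2))) ≈ Mul(-32.979, I)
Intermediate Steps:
Function('R')(M, T) = Mul(Rational(1, 8), Pow(Add(8, Mul(-1, T)), -1)) (Function('R')(M, T) = Mul(Rational(1, 8), Pow(Add(-1, Add(9, Mul(-1, T))), -1)) = Mul(Rational(1, 8), Pow(Add(8, Mul(-1, T)), -1)))
Mul(Function('t')(-3, 7), Function('P')(Function('R')(-1, Function('C')(-3)))) = Mul(Add(-4, Mul(-1, 7)), Pow(Add(-9, Mul(-1, Pow(Add(-64, Mul(8, -3)), -1))), Rational(1, 2))) = Mul(Add(-4, -7), Pow(Add(-9, Mul(-1, Pow(Add(-64, -24), -1))), Rational(1, 2))) = Mul(-11, Pow(Add(-9, Mul(-1, Pow(-88, -1))), Rational(1, 2))) = Mul(-11, Pow(Add(-9, Mul(-1, Rational(-1, 88))), Rational(1, 2))) = Mul(-11, Pow(Add(-9, Rational(1, 88)), Rational(1, 2))) = Mul(-11, Pow(Rational(-791, 88), Rational(1, 2))) = Mul(-11, Mul(Rational(1, 44), I, Pow(17402, Rational(1, 2)))) = Mul(Rational(-1, 4), I, Pow(17402, Rational(1, 2)))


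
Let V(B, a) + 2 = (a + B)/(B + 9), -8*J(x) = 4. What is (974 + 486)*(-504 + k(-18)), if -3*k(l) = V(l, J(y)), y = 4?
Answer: -19868410/27 ≈ -7.3587e+5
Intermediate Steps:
J(x) = -½ (J(x) = -⅛*4 = -½)
V(B, a) = -2 + (B + a)/(9 + B) (V(B, a) = -2 + (a + B)/(B + 9) = -2 + (B + a)/(9 + B))
k(l) = -(-37/2 - l)/(3*(9 + l)) (k(l) = -(-18 - ½ - l)/(3*(9 + l)) = -(-37/2 - l)/(3*(9 + l)))
(974 + 486)*(-504 + k(-18)) = (974 + 486)*(-504 + (37 + 2*(-18))/(6*(9 - 18))) = 1460*(-504 + (⅙)*(37 - 36)/(-9)) = 1460*(-504 + (⅙)*(-⅑)*1) = 1460*(-504 - 1/54) = 1460*(-27217/54) = -19868410/27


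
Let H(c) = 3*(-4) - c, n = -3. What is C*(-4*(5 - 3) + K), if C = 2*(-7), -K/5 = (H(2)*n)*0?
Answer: 112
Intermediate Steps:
H(c) = -12 - c
K = 0 (K = -5*(-12 - 1*2)*(-3)*0 = -5*(-12 - 2)*(-3)*0 = -5*(-14*(-3))*0 = -210*0 = -5*0 = 0)
C = -14
C*(-4*(5 - 3) + K) = -14*(-4*(5 - 3) + 0) = -14*(-4*2 + 0) = -14*(-8 + 0) = -14*(-8) = 112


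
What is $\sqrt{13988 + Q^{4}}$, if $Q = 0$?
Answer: $2 \sqrt{3497} \approx 118.27$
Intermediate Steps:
$\sqrt{13988 + Q^{4}} = \sqrt{13988 + 0^{4}} = \sqrt{13988 + 0} = \sqrt{13988} = 2 \sqrt{3497}$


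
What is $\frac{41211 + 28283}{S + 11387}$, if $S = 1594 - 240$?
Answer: $\frac{69494}{12741} \approx 5.4544$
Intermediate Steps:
$S = 1354$
$\frac{41211 + 28283}{S + 11387} = \frac{41211 + 28283}{1354 + 11387} = \frac{69494}{12741}$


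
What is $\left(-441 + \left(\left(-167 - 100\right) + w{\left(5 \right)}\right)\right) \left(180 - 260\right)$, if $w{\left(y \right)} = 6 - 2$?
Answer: $56320$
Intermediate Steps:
$w{\left(y \right)} = 4$
$\left(-441 + \left(\left(-167 - 100\right) + w{\left(5 \right)}\right)\right) \left(180 - 260\right) = \left(-441 + \left(\left(-167 - 100\right) + 4\right)\right) \left(180 - 260\right) = \left(-441 + \left(-267 + 4\right)\right) \left(-80\right) = \left(-441 - 263\right) \left(-80\right) = \left(-704\right) \left(-80\right) = 56320$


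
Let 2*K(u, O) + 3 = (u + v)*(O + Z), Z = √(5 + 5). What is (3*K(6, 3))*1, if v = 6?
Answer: 99/2 + 18*√10 ≈ 106.42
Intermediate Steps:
Z = √10 ≈ 3.1623
K(u, O) = -3/2 + (6 + u)*(O + √10)/2 (K(u, O) = -3/2 + ((u + 6)*(O + √10))/2 = -3/2 + ((6 + u)*(O + √10))/2 = -3/2 + (6 + u)*(O + √10)/2)
(3*K(6, 3))*1 = (3*(-3/2 + 3*3 + 3*√10 + (½)*3*6 + (½)*6*√10))*1 = (3*(-3/2 + 9 + 3*√10 + 9 + 3*√10))*1 = (3*(33/2 + 6*√10))*1 = (99/2 + 18*√10)*1 = 99/2 + 18*√10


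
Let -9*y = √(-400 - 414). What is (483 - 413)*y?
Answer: -70*I*√814/9 ≈ -221.91*I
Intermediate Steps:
y = -I*√814/9 (y = -√(-400 - 414)/9 = -I*√814/9 ≈ -3.1701*I)
(483 - 413)*y = (483 - 413)*(-I*√814/9) = 70*(-I*√814/9) = -70*I*√814/9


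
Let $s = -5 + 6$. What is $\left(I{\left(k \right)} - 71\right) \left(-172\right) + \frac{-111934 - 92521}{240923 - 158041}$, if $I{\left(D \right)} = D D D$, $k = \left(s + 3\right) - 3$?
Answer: $\frac{997694825}{82882} \approx 12038.0$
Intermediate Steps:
$s = 1$
$k = 1$ ($k = \left(1 + 3\right) - 3 = 4 - 3 = 1$)
$I{\left(D \right)} = D^{3}$ ($I{\left(D \right)} = D^{2} D = D^{3}$)
$\left(I{\left(k \right)} - 71\right) \left(-172\right) + \frac{-111934 - 92521}{240923 - 158041} = \left(1^{3} - 71\right) \left(-172\right) + \frac{-111934 - 92521}{240923 - 158041} = \left(1 - 71\right) \left(-172\right) - \frac{204455}{82882} = \left(-70\right) \left(-172\right) - \frac{204455}{82882} = 12040 - \frac{204455}{82882} = \frac{997694825}{82882}$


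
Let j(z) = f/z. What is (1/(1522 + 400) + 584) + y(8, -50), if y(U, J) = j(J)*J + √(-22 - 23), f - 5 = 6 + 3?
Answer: 1149357/1922 + 3*I*√5 ≈ 598.0 + 6.7082*I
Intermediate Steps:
f = 14 (f = 5 + (6 + 3) = 5 + 9 = 14)
j(z) = 14/z
y(U, J) = 14 + 3*I*√5 (y(U, J) = (14/J)*J + √(-22 - 23) = 14 + √(-45) = 14 + 3*I*√5)
(1/(1522 + 400) + 584) + y(8, -50) = (1/(1522 + 400) + 584) + (14 + 3*I*√5) = (1/1922 + 584) + (14 + 3*I*√5) = 1122449/1922 + (14 + 3*I*√5) = 1149357/1922 + 3*I*√5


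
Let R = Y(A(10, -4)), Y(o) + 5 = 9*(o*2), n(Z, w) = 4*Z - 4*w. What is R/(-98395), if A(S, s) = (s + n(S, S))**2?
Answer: -283/98395 ≈ -0.0028762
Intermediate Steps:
n(Z, w) = -4*w + 4*Z
A(S, s) = s**2 (A(S, s) = (s + (-4*S + 4*S))**2 = (s + 0)**2 = s**2)
Y(o) = -5 + 18*o (Y(o) = -5 + 9*(o*2) = -5 + 9*(2*o) = -5 + 18*o)
R = 283 (R = -5 + 18*(-4)**2 = -5 + 18*16 = -5 + 288 = 283)
R/(-98395) = 283/(-98395) = 283*(-1/98395) = -283/98395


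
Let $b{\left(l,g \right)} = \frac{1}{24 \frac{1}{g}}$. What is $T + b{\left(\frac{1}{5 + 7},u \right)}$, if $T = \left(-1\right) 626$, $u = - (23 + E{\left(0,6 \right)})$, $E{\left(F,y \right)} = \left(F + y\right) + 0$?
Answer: $- \frac{15053}{24} \approx -627.21$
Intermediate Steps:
$E{\left(F,y \right)} = F + y$
$u = -29$ ($u = - (23 + \left(0 + 6\right)) = - (23 + 6) = \left(-1\right) 29 = -29$)
$T = -626$
$b{\left(l,g \right)} = \frac{g}{24}$
$T + b{\left(\frac{1}{5 + 7},u \right)} = -626 + \frac{1}{24} \left(-29\right) = -626 - \frac{29}{24} = - \frac{15053}{24}$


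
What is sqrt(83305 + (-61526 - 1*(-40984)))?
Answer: sqrt(62763) ≈ 250.53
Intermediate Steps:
sqrt(83305 + (-61526 - 1*(-40984))) = sqrt(83305 + (-61526 + 40984)) = sqrt(83305 - 20542) = sqrt(62763)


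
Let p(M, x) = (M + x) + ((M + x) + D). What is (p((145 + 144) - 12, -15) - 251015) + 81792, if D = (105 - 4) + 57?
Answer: -168541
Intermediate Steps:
D = 158 (D = 101 + 57 = 158)
p(M, x) = 158 + 2*M + 2*x (p(M, x) = (M + x) + ((M + x) + 158) = (M + x) + (158 + M + x) = 158 + 2*M + 2*x)
(p((145 + 144) - 12, -15) - 251015) + 81792 = ((158 + 2*((145 + 144) - 12) + 2*(-15)) - 251015) + 81792 = ((158 + 2*(289 - 12) - 30) - 251015) + 81792 = ((158 + 2*277 - 30) - 251015) + 81792 = ((158 + 554 - 30) - 251015) + 81792 = (682 - 251015) + 81792 = -250333 + 81792 = -168541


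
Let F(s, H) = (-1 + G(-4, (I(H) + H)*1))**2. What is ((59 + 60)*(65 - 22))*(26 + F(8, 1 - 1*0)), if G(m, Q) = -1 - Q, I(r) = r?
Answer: 214914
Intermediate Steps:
F(s, H) = (-2 - 2*H)**2 (F(s, H) = (-1 + (-1 - (H + H)))**2 = (-1 + (-1 - 2*H))**2 = (-2 - 2*H)**2)
((59 + 60)*(65 - 22))*(26 + F(8, 1 - 1*0)) = ((59 + 60)*(65 - 22))*(26 + 4*(1 + (1 - 1*0))**2) = (119*43)*(26 + 4*(1 + (1 + 0))**2) = 5117*(26 + 4*(1 + 1)**2) = 5117*(26 + 4*2**2) = 5117*(26 + 4*4) = 5117*(26 + 16) = 5117*42 = 214914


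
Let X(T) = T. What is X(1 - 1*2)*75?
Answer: -75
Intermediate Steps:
X(1 - 1*2)*75 = (1 - 1*2)*75 = (1 - 2)*75 = -1*75 = -75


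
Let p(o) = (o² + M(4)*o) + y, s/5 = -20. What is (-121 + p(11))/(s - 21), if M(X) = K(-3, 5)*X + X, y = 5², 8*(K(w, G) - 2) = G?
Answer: -369/242 ≈ -1.5248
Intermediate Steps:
s = -100 (s = 5*(-20) = -100)
K(w, G) = 2 + G/8
y = 25
M(X) = 29*X/8 (M(X) = (2 + (⅛)*5)*X + X = (2 + 5/8)*X + X = 21*X/8 + X = 29*X/8)
p(o) = 25 + o² + 29*o/2 (p(o) = (o² + ((29/8)*4)*o) + 25 = (o² + 29*o/2) + 25 = 25 + o² + 29*o/2)
(-121 + p(11))/(s - 21) = (-121 + (25 + 11² + (29/2)*11))/(-100 - 21) = (-121 + (25 + 121 + 319/2))/(-121) = (-121 + 611/2)*(-1/121) = (369/2)*(-1/121) = -369/242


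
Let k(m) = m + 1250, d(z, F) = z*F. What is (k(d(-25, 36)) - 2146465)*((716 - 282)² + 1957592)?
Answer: -4605451192020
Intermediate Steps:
d(z, F) = F*z
k(m) = 1250 + m
(k(d(-25, 36)) - 2146465)*((716 - 282)² + 1957592) = ((1250 + 36*(-25)) - 2146465)*((716 - 282)² + 1957592) = ((1250 - 900) - 2146465)*(434² + 1957592) = (350 - 2146465)*(188356 + 1957592) = -2146115*2145948 = -4605451192020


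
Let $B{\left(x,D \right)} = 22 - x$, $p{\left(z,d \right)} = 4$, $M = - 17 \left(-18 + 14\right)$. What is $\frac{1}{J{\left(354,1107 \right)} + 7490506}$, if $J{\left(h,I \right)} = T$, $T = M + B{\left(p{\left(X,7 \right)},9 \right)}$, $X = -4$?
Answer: $\frac{1}{7490592} \approx 1.335 \cdot 10^{-7}$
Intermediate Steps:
$M = 68$ ($M = \left(-17\right) \left(-4\right) = 68$)
$T = 86$ ($T = 68 + \left(22 - 4\right) = 68 + 18 = 86$)
$J{\left(h,I \right)} = 86$
$\frac{1}{J{\left(354,1107 \right)} + 7490506} = \frac{1}{86 + 7490506} = \frac{1}{7490592}$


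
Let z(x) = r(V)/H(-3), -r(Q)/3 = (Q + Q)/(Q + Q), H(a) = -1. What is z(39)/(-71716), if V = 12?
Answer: -3/71716 ≈ -4.1832e-5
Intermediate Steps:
r(Q) = -3 (r(Q) = -3*(Q + Q)/(Q + Q) = -3*2*Q/(2*Q) = -3*2*Q*1/(2*Q) = -3*1 = -3)
z(x) = 3 (z(x) = -3/(-1) = -3*(-1) = 3)
z(39)/(-71716) = 3/(-71716) = 3*(-1/71716) = -3/71716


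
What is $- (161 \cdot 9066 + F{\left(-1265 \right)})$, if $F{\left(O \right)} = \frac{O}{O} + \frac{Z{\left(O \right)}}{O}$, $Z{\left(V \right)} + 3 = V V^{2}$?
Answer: $- \frac{3870712783}{1265} \approx -3.0599 \cdot 10^{6}$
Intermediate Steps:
$Z{\left(V \right)} = -3 + V^{3}$ ($Z{\left(V \right)} = -3 + V V^{2} = -3 + V^{3}$)
$F{\left(O \right)} = 1 + \frac{-3 + O^{3}}{O}$ ($F{\left(O \right)} = \frac{O}{O} + \frac{-3 + O^{3}}{O} = 1 + \frac{-3 + O^{3}}{O}$)
$- (161 \cdot 9066 + F{\left(-1265 \right)}) = - (161 \cdot 9066 + \frac{-3 - 1265 + \left(-1265\right)^{3}}{-1265}) = - (1459626 - \frac{-3 - 1265 - 2024284625}{1265}) = - (1459626 - - \frac{2024285893}{1265}) = - (1459626 + \frac{2024285893}{1265}) = \left(-1\right) \frac{3870712783}{1265} = - \frac{3870712783}{1265}$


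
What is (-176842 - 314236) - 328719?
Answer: -819797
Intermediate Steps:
(-176842 - 314236) - 328719 = -491078 - 328719 = -819797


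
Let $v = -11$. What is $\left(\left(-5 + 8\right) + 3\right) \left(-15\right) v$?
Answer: $990$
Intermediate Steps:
$\left(\left(-5 + 8\right) + 3\right) \left(-15\right) v = \left(\left(-5 + 8\right) + 3\right) \left(-15\right) \left(-11\right) = \left(3 + 3\right) \left(-15\right) \left(-11\right) = 6 \left(-15\right) \left(-11\right) = \left(-90\right) \left(-11\right) = 990$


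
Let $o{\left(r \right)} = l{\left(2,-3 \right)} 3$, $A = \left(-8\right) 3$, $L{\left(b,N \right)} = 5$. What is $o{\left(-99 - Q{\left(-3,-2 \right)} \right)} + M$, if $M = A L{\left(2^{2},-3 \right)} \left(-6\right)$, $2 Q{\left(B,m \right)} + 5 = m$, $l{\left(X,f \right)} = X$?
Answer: $726$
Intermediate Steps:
$Q{\left(B,m \right)} = - \frac{5}{2} + \frac{m}{2}$
$A = -24$
$o{\left(r \right)} = 6$ ($o{\left(r \right)} = 2 \cdot 3 = 6$)
$M = 720$ ($M = \left(-24\right) 5 \left(-6\right) = \left(-120\right) \left(-6\right) = 720$)
$o{\left(-99 - Q{\left(-3,-2 \right)} \right)} + M = 6 + 720 = 726$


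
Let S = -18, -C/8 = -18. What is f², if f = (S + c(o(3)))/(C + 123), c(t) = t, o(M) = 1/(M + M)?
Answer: 11449/2566404 ≈ 0.0044611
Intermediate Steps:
o(M) = 1/(2*M)
C = 144 (C = -8*(-18) = 144)
f = -107/1602 (f = (-18 + (½)/3)/(144 + 123) = (-18 + (½)*(⅓))/267 = (-18 + ⅙)*(1/267) = -107/6*1/267 = -107/1602 ≈ -0.066792)
f² = (-107/1602)² = 11449/2566404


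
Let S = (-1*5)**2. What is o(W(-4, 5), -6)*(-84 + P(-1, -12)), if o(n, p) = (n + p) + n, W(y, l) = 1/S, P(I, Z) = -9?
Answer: 13764/25 ≈ 550.56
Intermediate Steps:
S = 25 (S = (-5)**2 = 25)
W(y, l) = 1/25
o(n, p) = p + 2*n
o(W(-4, 5), -6)*(-84 + P(-1, -12)) = (-6 + 2*(1/25))*(-84 - 9) = (-6 + 2/25)*(-93) = -148/25*(-93) = 13764/25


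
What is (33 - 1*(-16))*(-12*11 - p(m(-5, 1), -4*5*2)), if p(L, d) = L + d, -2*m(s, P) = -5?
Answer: -9261/2 ≈ -4630.5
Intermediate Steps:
m(s, P) = 5/2 (m(s, P) = -1/2*(-5) = 5/2)
(33 - 1*(-16))*(-12*11 - p(m(-5, 1), -4*5*2)) = (33 - 1*(-16))*(-12*11 - (5/2 - 4*5*2)) = (33 + 16)*(-132 - (5/2 - 20*2)) = 49*(-132 - (5/2 - 40)) = 49*(-132 - 1*(-75/2)) = 49*(-132 + 75/2) = 49*(-189/2) = -9261/2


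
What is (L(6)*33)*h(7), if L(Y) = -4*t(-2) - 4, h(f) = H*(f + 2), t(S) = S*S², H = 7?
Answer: 58212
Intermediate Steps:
t(S) = S³
h(f) = 14 + 7*f (h(f) = 7*(f + 2) = 7*(2 + f) = 14 + 7*f)
L(Y) = 28 (L(Y) = -4*(-2)³ - 4 = -4*(-8) - 4 = 32 - 4 = 28)
(L(6)*33)*h(7) = (28*33)*(14 + 7*7) = 924*(14 + 49) = 924*63 = 58212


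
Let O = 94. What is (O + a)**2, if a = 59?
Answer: 23409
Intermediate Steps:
(O + a)**2 = (94 + 59)**2 = 153**2 = 23409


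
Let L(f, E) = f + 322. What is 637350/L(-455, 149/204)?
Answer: -91050/19 ≈ -4792.1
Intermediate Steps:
L(f, E) = 322 + f
637350/L(-455, 149/204) = 637350/(322 - 455) = 637350/(-133) = 637350*(-1/133) = -91050/19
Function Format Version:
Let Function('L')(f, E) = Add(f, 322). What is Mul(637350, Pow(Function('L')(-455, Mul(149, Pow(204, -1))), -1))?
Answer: Rational(-91050, 19) ≈ -4792.1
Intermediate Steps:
Function('L')(f, E) = Add(322, f)
Mul(637350, Pow(Function('L')(-455, Mul(149, Pow(204, -1))), -1)) = Mul(637350, Pow(Add(322, -455), -1)) = Mul(637350, Pow(-133, -1)) = Mul(637350, Rational(-1, 133)) = Rational(-91050, 19)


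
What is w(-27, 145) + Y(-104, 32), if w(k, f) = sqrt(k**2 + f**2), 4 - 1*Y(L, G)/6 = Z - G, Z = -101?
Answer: 822 + sqrt(21754) ≈ 969.49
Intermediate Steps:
Y(L, G) = 630 + 6*G (Y(L, G) = 24 - 6*(-101 - G) = 24 + (606 + 6*G) = 630 + 6*G)
w(k, f) = sqrt(f**2 + k**2)
w(-27, 145) + Y(-104, 32) = sqrt(145**2 + (-27)**2) + (630 + 6*32) = sqrt(21025 + 729) + (630 + 192) = sqrt(21754) + 822 = 822 + sqrt(21754)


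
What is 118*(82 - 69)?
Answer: 1534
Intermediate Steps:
118*(82 - 69) = 118*13 = 1534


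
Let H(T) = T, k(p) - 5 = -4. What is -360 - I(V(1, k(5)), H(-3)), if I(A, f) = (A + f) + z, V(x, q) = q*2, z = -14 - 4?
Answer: -341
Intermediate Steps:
k(p) = 1 (k(p) = 5 - 4 = 1)
z = -18
V(x, q) = 2*q
I(A, f) = -18 + A + f (I(A, f) = (A + f) - 18 = -18 + A + f)
-360 - I(V(1, k(5)), H(-3)) = -360 - (-18 + 2*1 - 3) = -360 - (-18 + 2 - 3) = -360 - 1*(-19) = -360 + 19 = -341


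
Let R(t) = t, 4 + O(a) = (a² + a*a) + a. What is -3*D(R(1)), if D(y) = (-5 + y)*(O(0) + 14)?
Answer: 120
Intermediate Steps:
O(a) = -4 + a + 2*a² (O(a) = -4 + ((a² + a*a) + a) = -4 + ((a² + a²) + a) = -4 + (2*a² + a) = -4 + (a + 2*a²) = -4 + a + 2*a²)
D(y) = -50 + 10*y (D(y) = (-5 + y)*((-4 + 0 + 2*0²) + 14) = (-5 + y)*((-4 + 0 + 2*0) + 14) = (-5 + y)*((-4 + 0 + 0) + 14) = (-5 + y)*(-4 + 14) = (-5 + y)*10 = -50 + 10*y)
-3*D(R(1)) = -3*(-50 + 10*1) = -3*(-50 + 10) = -3*(-40) = 120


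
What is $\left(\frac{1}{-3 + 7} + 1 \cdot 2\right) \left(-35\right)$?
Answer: $- \frac{315}{4} \approx -78.75$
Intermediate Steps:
$\left(\frac{1}{-3 + 7} + 1 \cdot 2\right) \left(-35\right) = \left(\frac{1}{4} + 2\right) \left(-35\right) = \frac{9}{4} \left(-35\right) = - \frac{315}{4}$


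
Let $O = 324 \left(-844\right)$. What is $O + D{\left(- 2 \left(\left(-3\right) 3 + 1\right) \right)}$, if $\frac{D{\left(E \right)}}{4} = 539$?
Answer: $-271300$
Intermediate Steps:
$D{\left(E \right)} = 2156$ ($D{\left(E \right)} = 4 \cdot 539 = 2156$)
$O = -273456$
$O + D{\left(- 2 \left(\left(-3\right) 3 + 1\right) \right)} = -273456 + 2156 = -271300$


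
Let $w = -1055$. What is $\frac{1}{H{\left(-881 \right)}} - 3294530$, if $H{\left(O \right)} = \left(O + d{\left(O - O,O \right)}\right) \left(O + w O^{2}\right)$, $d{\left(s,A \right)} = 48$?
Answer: $- \frac{2247207686623308639}{682102663088} \approx -3.2945 \cdot 10^{6}$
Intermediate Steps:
$H{\left(O \right)} = \left(48 + O\right) \left(O - 1055 O^{2}\right)$ ($H{\left(O \right)} = \left(O + 48\right) \left(O - 1055 O^{2}\right) = \left(48 + O\right) \left(O - 1055 O^{2}\right)$)
$\frac{1}{H{\left(-881 \right)}} - 3294530 = \frac{1}{\left(-881\right) \left(48 - -44612959 - 1055 \left(-881\right)^{2}\right)} - 3294530 = \frac{1}{\left(-881\right) \left(48 + 44612959 - 818849855\right)} - 3294530 = \frac{1}{\left(-881\right) \left(-774236848\right)} - 3294530 = \frac{1}{682102663088} - 3294530 = - \frac{2247207686623308639}{682102663088}$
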